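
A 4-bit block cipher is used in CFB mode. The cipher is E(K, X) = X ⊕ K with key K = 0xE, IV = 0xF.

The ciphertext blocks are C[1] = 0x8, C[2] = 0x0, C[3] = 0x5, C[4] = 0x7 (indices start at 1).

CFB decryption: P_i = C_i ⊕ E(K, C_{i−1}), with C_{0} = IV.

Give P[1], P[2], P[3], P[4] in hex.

P[1] = 0x9, P[2] = 0x6, P[3] = 0xB, P[4] = 0xC

P[1]: E(K, 0xF) = 0x1; 0x8 ⊕ 0x1 = 0x9.
P[2]: E(K, 0x8) = 0x6; 0x0 ⊕ 0x6 = 0x6.
P[3]: E(K, 0x0) = 0xE; 0x5 ⊕ 0xE = 0xB.
P[4]: E(K, 0x5) = 0xB; 0x7 ⊕ 0xB = 0xC.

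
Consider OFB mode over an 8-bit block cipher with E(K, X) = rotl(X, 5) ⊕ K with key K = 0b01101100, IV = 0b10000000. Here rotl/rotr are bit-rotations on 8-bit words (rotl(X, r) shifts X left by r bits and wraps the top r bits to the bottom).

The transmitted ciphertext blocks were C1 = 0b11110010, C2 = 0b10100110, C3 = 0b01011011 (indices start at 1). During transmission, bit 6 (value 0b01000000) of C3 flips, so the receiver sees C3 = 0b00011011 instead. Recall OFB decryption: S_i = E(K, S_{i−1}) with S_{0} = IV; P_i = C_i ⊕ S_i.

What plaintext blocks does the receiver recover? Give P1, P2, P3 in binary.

Only C3 changed, to 0b00011011. In OFB, a change in C_i flips the same bit in P_i only; the keystream is unaffected. Decrypting the received ciphertext:
P1: S = E(K, 0b10000000) = 0b01111100; 0b11110010 ⊕ 0b01111100 = 0b10001110.
P2: S = E(K, 0b01111100) = 0b11100011; 0b10100110 ⊕ 0b11100011 = 0b01000101.
P3: S = E(K, 0b11100011) = 0b00010000; 0b00011011 ⊕ 0b00010000 = 0b00001011.
Blocks that differ from the original plaintext: P3.

P1 = 0b10001110, P2 = 0b01000101, P3 = 0b00001011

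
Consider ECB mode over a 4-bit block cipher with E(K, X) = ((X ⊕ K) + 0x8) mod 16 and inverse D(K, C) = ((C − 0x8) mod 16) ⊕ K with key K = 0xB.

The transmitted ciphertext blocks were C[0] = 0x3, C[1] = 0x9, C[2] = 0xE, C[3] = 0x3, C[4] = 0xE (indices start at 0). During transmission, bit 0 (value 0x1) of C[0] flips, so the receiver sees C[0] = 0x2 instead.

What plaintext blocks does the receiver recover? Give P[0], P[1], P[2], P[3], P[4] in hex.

P[0] = 0x1, P[1] = 0xA, P[2] = 0xD, P[3] = 0x0, P[4] = 0xD

ECB decryption: P_i = D(K, C_i).
Only C[0] changed, to 0x2. In ECB, a change in C_i affects only P_i. Decrypting the received ciphertext:
P[0]: D(K, 0x2) = 0x1.
P[1]: D(K, 0x9) = 0xA.
P[2]: D(K, 0xE) = 0xD.
P[3]: D(K, 0x3) = 0x0.
P[4]: D(K, 0xE) = 0xD.
Blocks that differ from the original plaintext: P[0].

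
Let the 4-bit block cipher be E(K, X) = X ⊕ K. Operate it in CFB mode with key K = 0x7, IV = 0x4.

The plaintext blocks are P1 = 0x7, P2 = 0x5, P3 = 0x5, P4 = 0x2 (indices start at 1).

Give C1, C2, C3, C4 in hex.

C1 = 0x4, C2 = 0x6, C3 = 0x4, C4 = 0x1

CFB encryption: C_i = P_i ⊕ E(K, C_{i−1}), with C_{0} = IV.
C1: E(K, 0x4) = 0x3; 0x7 ⊕ 0x3 = 0x4.
C2: E(K, 0x4) = 0x3; 0x5 ⊕ 0x3 = 0x6.
C3: E(K, 0x6) = 0x1; 0x5 ⊕ 0x1 = 0x4.
C4: E(K, 0x4) = 0x3; 0x2 ⊕ 0x3 = 0x1.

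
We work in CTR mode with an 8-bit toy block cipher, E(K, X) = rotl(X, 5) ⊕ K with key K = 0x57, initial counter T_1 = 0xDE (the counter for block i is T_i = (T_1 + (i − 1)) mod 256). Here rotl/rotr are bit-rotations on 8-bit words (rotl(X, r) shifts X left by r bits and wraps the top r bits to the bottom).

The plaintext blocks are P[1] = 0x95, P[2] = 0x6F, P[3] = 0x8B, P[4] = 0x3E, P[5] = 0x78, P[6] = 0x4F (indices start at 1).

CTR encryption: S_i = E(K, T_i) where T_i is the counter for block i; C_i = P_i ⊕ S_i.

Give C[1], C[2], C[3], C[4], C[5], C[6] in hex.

C[1] = 0x19, C[2] = 0xC3, C[3] = 0xC0, C[4] = 0x55, C[5] = 0x73, C[6] = 0x64

C[1]: T = 0xDE, S = E(K, T) = 0x8C; 0x95 ⊕ 0x8C = 0x19.
C[2]: T = 0xDF, S = E(K, T) = 0xAC; 0x6F ⊕ 0xAC = 0xC3.
C[3]: T = 0xE0, S = E(K, T) = 0x4B; 0x8B ⊕ 0x4B = 0xC0.
C[4]: T = 0xE1, S = E(K, T) = 0x6B; 0x3E ⊕ 0x6B = 0x55.
C[5]: T = 0xE2, S = E(K, T) = 0x0B; 0x78 ⊕ 0x0B = 0x73.
C[6]: T = 0xE3, S = E(K, T) = 0x2B; 0x4F ⊕ 0x2B = 0x64.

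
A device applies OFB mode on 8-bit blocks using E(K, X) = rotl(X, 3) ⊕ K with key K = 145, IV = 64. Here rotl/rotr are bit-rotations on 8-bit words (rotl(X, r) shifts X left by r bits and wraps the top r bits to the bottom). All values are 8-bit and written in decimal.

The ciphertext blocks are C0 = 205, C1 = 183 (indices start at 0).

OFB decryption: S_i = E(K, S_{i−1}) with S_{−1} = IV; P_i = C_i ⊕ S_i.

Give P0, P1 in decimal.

P0 = 94, P1 = 186

P0: S = E(K, 64) = 147; 205 ⊕ 147 = 94.
P1: S = E(K, 147) = 13; 183 ⊕ 13 = 186.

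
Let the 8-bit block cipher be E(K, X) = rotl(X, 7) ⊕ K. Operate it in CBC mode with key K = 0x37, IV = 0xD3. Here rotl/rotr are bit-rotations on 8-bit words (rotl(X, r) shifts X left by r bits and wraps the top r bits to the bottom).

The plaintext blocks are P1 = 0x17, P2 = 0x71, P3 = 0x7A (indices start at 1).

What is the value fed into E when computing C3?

CBC encryption: C_i = E(K, P_i ⊕ C_{i−1}), with C_{0} = IV.
C1: P1 ⊕ 0xD3 = 0xC4; E(K, 0xC4) = 0x55.
C2: P2 ⊕ 0x55 = 0x24; E(K, 0x24) = 0x25.
C3: P3 ⊕ 0x25 = 0x5F; E(K, 0x5F) = 0x98.
So the input to E for block 3 is 0x5F.

0x5F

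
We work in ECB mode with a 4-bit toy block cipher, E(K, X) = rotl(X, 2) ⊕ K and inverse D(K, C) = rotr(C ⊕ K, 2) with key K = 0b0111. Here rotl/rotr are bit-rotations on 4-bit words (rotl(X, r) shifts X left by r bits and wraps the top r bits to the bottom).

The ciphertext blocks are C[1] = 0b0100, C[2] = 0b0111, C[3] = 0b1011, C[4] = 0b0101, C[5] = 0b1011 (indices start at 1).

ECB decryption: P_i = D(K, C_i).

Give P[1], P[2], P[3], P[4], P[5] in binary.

P[1] = 0b1100, P[2] = 0b0000, P[3] = 0b0011, P[4] = 0b1000, P[5] = 0b0011

P[1]: D(K, 0b0100) = 0b1100.
P[2]: D(K, 0b0111) = 0b0000.
P[3]: D(K, 0b1011) = 0b0011.
P[4]: D(K, 0b0101) = 0b1000.
P[5]: D(K, 0b1011) = 0b0011.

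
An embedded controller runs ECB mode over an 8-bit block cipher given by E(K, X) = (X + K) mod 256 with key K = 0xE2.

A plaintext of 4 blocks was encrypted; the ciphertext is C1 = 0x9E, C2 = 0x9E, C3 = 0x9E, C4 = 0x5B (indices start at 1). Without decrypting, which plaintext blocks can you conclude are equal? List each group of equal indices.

ECB encrypts each block independently with the same key, so equal ciphertext blocks imply equal plaintext blocks.
C1 = C2 = C3 = 0x9E, so P1 = P2 = P3.

P1 = P2 = P3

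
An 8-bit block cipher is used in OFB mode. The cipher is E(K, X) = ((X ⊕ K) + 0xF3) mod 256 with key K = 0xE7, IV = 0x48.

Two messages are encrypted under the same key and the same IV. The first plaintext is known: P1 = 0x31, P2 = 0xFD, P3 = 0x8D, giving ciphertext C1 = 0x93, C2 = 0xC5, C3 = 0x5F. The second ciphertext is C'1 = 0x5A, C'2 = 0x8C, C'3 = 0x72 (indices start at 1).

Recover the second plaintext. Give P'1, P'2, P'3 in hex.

P'1 = 0xF8, P'2 = 0xB4, P'3 = 0xA0

In OFB with a reused IV, both messages share the same keystream S_i, so C_i ⊕ C'_i = P_i ⊕ P'_i and thus P'_i = P_i ⊕ C_i ⊕ C'_i.
P'1: 0x31 ⊕ 0x93 ⊕ 0x5A = 0xF8.
P'2: 0xFD ⊕ 0xC5 ⊕ 0x8C = 0xB4.
P'3: 0x8D ⊕ 0x5F ⊕ 0x72 = 0xA0.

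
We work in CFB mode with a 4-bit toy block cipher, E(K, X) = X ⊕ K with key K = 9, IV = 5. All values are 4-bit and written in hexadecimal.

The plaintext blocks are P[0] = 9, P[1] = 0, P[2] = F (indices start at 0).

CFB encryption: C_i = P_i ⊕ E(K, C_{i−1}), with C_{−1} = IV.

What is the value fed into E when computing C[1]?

5

C[0]: E(K, 5) = C; 9 ⊕ C = 5.
C[1]: E(K, 5) = C; 0 ⊕ C = C.
So the input to E for block [1] is 5.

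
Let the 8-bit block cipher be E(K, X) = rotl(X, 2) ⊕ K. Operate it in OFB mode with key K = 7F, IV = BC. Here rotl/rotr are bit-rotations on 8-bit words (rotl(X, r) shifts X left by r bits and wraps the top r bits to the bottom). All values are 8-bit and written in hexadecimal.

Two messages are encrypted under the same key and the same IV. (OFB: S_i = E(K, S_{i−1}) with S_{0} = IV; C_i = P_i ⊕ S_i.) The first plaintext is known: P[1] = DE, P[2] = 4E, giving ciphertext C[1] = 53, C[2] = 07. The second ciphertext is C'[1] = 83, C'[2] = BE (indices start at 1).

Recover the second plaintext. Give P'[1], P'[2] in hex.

In OFB with a reused IV, both messages share the same keystream S_i, so C_i ⊕ C'_i = P_i ⊕ P'_i and thus P'_i = P_i ⊕ C_i ⊕ C'_i.
P'[1]: DE ⊕ 53 ⊕ 83 = 0E.
P'[2]: 4E ⊕ 07 ⊕ BE = F7.

P'[1] = 0E, P'[2] = F7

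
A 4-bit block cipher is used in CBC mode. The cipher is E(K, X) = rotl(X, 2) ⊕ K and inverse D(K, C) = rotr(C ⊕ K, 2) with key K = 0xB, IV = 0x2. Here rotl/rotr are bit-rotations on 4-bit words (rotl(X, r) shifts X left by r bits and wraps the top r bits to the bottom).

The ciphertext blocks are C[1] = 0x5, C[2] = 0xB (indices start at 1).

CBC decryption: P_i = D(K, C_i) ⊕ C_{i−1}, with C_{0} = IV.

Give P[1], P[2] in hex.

P[1]: D(K, 0x5) = 0xB; 0xB ⊕ 0x2 = 0x9.
P[2]: D(K, 0xB) = 0x0; 0x0 ⊕ 0x5 = 0x5.

P[1] = 0x9, P[2] = 0x5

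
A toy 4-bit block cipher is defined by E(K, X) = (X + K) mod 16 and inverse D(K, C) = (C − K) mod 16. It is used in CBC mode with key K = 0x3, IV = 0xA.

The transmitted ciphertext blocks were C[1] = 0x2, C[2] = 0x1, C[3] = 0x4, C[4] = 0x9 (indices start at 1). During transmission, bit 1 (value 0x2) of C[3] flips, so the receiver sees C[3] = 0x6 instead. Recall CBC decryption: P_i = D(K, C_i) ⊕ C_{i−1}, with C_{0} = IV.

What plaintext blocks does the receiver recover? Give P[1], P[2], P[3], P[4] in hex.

Only C[3] changed, to 0x6. In CBC, a change in C_i garbles P_i and flips the same bit in P_{i+1}. Decrypting the received ciphertext:
P[1]: D(K, 0x2) = 0xF; 0xF ⊕ 0xA = 0x5.
P[2]: D(K, 0x1) = 0xE; 0xE ⊕ 0x2 = 0xC.
P[3]: D(K, 0x6) = 0x3; 0x3 ⊕ 0x1 = 0x2.
P[4]: D(K, 0x9) = 0x6; 0x6 ⊕ 0x6 = 0x0.
Blocks that differ from the original plaintext: P[3], P[4].

P[1] = 0x5, P[2] = 0xC, P[3] = 0x2, P[4] = 0x0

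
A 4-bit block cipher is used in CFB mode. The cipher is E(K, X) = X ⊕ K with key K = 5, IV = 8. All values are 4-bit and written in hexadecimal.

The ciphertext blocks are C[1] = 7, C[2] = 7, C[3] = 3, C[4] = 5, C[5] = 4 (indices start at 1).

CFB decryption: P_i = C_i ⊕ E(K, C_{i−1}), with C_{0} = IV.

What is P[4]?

P[4] = 3

P[4]: E(K, 3) = 6; 5 ⊕ 6 = 3.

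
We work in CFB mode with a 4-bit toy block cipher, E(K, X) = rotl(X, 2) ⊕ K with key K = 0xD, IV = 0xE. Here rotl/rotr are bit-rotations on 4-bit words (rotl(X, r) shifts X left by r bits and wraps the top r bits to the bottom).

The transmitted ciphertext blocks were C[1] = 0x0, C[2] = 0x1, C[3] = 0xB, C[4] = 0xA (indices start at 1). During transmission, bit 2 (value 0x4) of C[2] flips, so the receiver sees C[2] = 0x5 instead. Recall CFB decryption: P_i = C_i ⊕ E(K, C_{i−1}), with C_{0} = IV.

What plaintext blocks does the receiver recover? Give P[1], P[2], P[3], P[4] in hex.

Only C[2] changed, to 0x5. In CFB, a change in C_i flips the same bit in P_i and garbles P_{i+1}. Decrypting the received ciphertext:
P[1]: E(K, 0xE) = 0x6; 0x0 ⊕ 0x6 = 0x6.
P[2]: E(K, 0x0) = 0xD; 0x5 ⊕ 0xD = 0x8.
P[3]: E(K, 0x5) = 0x8; 0xB ⊕ 0x8 = 0x3.
P[4]: E(K, 0xB) = 0x3; 0xA ⊕ 0x3 = 0x9.
Blocks that differ from the original plaintext: P[2], P[3].

P[1] = 0x6, P[2] = 0x8, P[3] = 0x3, P[4] = 0x9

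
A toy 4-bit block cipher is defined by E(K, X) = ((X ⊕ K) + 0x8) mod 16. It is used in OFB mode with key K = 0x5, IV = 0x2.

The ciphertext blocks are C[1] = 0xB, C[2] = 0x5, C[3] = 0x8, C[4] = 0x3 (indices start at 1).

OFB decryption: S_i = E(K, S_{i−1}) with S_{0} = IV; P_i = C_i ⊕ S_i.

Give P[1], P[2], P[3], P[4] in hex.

P[1] = 0x4, P[2] = 0x7, P[3] = 0x7, P[4] = 0x1

P[1]: S = E(K, 0x2) = 0xF; 0xB ⊕ 0xF = 0x4.
P[2]: S = E(K, 0xF) = 0x2; 0x5 ⊕ 0x2 = 0x7.
P[3]: S = E(K, 0x2) = 0xF; 0x8 ⊕ 0xF = 0x7.
P[4]: S = E(K, 0xF) = 0x2; 0x3 ⊕ 0x2 = 0x1.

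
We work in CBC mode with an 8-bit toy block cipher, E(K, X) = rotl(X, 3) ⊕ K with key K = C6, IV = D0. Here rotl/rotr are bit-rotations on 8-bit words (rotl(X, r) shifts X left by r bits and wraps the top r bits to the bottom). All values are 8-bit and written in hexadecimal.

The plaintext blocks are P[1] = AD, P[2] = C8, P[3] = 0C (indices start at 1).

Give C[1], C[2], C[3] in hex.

CBC encryption: C_i = E(K, P_i ⊕ C_{i−1}), with C_{0} = IV.
C[1]: P[1] ⊕ D0 = 7D; E(K, 7D) = 2D.
C[2]: P[2] ⊕ 2D = E5; E(K, E5) = E9.
C[3]: P[3] ⊕ E9 = E5; E(K, E5) = E9.

C[1] = 2D, C[2] = E9, C[3] = E9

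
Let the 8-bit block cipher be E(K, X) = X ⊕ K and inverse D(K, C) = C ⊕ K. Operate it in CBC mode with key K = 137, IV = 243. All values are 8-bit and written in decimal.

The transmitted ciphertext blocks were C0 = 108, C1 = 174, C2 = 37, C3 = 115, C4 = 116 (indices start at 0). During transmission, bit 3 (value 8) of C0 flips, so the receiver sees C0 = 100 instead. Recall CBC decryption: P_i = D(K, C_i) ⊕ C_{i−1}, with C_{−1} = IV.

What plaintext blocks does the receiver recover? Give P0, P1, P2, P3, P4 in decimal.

Only C0 changed, to 100. In CBC, a change in C_i garbles P_i and flips the same bit in P_{i+1}. Decrypting the received ciphertext:
P0: D(K, 100) = 237; 237 ⊕ 243 = 30.
P1: D(K, 174) = 39; 39 ⊕ 100 = 67.
P2: D(K, 37) = 172; 172 ⊕ 174 = 2.
P3: D(K, 115) = 250; 250 ⊕ 37 = 223.
P4: D(K, 116) = 253; 253 ⊕ 115 = 142.
Blocks that differ from the original plaintext: P0, P1.

P0 = 30, P1 = 67, P2 = 2, P3 = 223, P4 = 142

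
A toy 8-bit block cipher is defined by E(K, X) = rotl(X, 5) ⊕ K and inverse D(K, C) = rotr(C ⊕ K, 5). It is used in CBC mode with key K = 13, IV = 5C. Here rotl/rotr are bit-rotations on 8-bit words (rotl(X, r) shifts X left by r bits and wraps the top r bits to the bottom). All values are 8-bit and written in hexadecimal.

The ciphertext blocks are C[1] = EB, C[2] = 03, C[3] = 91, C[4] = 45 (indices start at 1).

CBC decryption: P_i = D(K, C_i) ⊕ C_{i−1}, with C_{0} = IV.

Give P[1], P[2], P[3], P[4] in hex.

P[1] = 9B, P[2] = 6B, P[3] = 17, P[4] = 23

P[1]: D(K, EB) = C7; C7 ⊕ 5C = 9B.
P[2]: D(K, 03) = 80; 80 ⊕ EB = 6B.
P[3]: D(K, 91) = 14; 14 ⊕ 03 = 17.
P[4]: D(K, 45) = B2; B2 ⊕ 91 = 23.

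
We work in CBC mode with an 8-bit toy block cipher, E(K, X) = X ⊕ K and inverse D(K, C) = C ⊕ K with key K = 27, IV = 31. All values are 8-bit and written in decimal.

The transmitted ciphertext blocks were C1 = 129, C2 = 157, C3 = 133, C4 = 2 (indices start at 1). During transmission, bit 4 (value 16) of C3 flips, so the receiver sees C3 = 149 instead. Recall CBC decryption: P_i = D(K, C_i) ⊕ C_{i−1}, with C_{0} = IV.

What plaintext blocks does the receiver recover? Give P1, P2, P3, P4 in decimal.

Only C3 changed, to 149. In CBC, a change in C_i garbles P_i and flips the same bit in P_{i+1}. Decrypting the received ciphertext:
P1: D(K, 129) = 154; 154 ⊕ 31 = 133.
P2: D(K, 157) = 134; 134 ⊕ 129 = 7.
P3: D(K, 149) = 142; 142 ⊕ 157 = 19.
P4: D(K, 2) = 25; 25 ⊕ 149 = 140.
Blocks that differ from the original plaintext: P3, P4.

P1 = 133, P2 = 7, P3 = 19, P4 = 140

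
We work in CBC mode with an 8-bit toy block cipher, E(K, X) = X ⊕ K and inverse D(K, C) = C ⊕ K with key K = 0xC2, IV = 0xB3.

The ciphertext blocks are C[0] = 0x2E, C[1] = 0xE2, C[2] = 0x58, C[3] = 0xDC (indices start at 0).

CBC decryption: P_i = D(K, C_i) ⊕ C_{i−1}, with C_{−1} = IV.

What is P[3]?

P[3] = 0x46

P[3]: D(K, 0xDC) = 0x1E; 0x1E ⊕ 0x58 = 0x46.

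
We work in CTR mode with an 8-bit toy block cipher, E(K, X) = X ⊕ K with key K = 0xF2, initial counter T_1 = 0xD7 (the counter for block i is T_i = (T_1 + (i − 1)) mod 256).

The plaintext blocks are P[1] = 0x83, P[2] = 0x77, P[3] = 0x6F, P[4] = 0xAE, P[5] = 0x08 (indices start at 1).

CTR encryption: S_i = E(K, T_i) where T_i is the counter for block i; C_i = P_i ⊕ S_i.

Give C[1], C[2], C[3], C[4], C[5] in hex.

C[1] = 0xA6, C[2] = 0x5D, C[3] = 0x44, C[4] = 0x86, C[5] = 0x21

C[1]: T = 0xD7, S = E(K, T) = 0x25; 0x83 ⊕ 0x25 = 0xA6.
C[2]: T = 0xD8, S = E(K, T) = 0x2A; 0x77 ⊕ 0x2A = 0x5D.
C[3]: T = 0xD9, S = E(K, T) = 0x2B; 0x6F ⊕ 0x2B = 0x44.
C[4]: T = 0xDA, S = E(K, T) = 0x28; 0xAE ⊕ 0x28 = 0x86.
C[5]: T = 0xDB, S = E(K, T) = 0x29; 0x08 ⊕ 0x29 = 0x21.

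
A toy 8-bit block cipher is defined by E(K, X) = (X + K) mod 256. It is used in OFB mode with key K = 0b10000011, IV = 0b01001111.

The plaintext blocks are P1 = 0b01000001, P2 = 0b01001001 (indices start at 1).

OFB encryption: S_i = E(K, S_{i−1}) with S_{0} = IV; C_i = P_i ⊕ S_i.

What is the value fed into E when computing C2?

0b11010010

C1: S = E(K, 0b01001111) = 0b11010010; 0b01000001 ⊕ 0b11010010 = 0b10010011.
C2: S = E(K, 0b11010010) = 0b01010101; 0b01001001 ⊕ 0b01010101 = 0b00011100.
So the input to E for block 2 is 0b11010010.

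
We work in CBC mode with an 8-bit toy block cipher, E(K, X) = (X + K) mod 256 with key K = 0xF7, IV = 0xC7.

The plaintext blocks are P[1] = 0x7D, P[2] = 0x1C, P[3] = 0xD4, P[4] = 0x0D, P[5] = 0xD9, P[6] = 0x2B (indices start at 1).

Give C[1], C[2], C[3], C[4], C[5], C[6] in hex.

C[1] = 0xB1, C[2] = 0xA4, C[3] = 0x67, C[4] = 0x61, C[5] = 0xAF, C[6] = 0x7B

CBC encryption: C_i = E(K, P_i ⊕ C_{i−1}), with C_{0} = IV.
C[1]: P[1] ⊕ 0xC7 = 0xBA; E(K, 0xBA) = 0xB1.
C[2]: P[2] ⊕ 0xB1 = 0xAD; E(K, 0xAD) = 0xA4.
C[3]: P[3] ⊕ 0xA4 = 0x70; E(K, 0x70) = 0x67.
C[4]: P[4] ⊕ 0x67 = 0x6A; E(K, 0x6A) = 0x61.
C[5]: P[5] ⊕ 0x61 = 0xB8; E(K, 0xB8) = 0xAF.
C[6]: P[6] ⊕ 0xAF = 0x84; E(K, 0x84) = 0x7B.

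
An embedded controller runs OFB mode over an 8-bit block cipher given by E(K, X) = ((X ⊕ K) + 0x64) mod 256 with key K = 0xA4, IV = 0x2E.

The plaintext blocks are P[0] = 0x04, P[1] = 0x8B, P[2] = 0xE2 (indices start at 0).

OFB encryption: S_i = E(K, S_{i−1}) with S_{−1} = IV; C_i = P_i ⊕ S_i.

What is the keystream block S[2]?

C[0]: S = E(K, 0x2E) = 0xEE; 0x04 ⊕ 0xEE = 0xEA.
C[1]: S = E(K, 0xEE) = 0xAE; 0x8B ⊕ 0xAE = 0x25.
C[2]: S = E(K, 0xAE) = 0x6E; 0xE2 ⊕ 0x6E = 0x8C.
So S[2] = 0x6E.

0x6E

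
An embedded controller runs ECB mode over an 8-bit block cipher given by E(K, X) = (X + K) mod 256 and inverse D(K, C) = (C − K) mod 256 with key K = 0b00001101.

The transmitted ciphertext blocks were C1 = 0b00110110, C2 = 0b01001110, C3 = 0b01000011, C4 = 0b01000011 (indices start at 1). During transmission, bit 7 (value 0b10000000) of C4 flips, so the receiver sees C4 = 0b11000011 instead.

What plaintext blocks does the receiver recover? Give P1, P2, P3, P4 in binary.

ECB decryption: P_i = D(K, C_i).
Only C4 changed, to 0b11000011. In ECB, a change in C_i affects only P_i. Decrypting the received ciphertext:
P1: D(K, 0b00110110) = 0b00101001.
P2: D(K, 0b01001110) = 0b01000001.
P3: D(K, 0b01000011) = 0b00110110.
P4: D(K, 0b11000011) = 0b10110110.
Blocks that differ from the original plaintext: P4.

P1 = 0b00101001, P2 = 0b01000001, P3 = 0b00110110, P4 = 0b10110110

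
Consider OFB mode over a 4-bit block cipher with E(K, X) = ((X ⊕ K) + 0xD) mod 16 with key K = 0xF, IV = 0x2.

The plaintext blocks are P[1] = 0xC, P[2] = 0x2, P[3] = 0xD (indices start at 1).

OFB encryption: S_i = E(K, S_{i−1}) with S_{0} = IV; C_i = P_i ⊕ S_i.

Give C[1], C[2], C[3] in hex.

C[1] = 0x6, C[2] = 0x0, C[3] = 0x7

C[1]: S = E(K, 0x2) = 0xA; 0xC ⊕ 0xA = 0x6.
C[2]: S = E(K, 0xA) = 0x2; 0x2 ⊕ 0x2 = 0x0.
C[3]: S = E(K, 0x2) = 0xA; 0xD ⊕ 0xA = 0x7.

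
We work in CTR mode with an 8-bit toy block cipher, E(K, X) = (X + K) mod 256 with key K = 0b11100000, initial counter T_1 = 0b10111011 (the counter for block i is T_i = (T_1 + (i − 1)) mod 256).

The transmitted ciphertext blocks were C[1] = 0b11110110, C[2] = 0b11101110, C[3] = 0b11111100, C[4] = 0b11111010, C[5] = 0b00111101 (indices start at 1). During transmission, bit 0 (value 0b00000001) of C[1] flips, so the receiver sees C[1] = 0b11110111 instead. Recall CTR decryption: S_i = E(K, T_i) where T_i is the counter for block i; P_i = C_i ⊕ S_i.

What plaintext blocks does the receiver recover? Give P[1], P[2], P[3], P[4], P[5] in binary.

Only C[1] changed, to 0b11110111. In CTR, a change in C_i flips the same bit in P_i only; the keystream is unaffected. Decrypting the received ciphertext:
P[1]: T = 0b10111011, S = E(K, T) = 0b10011011; 0b11110111 ⊕ 0b10011011 = 0b01101100.
P[2]: T = 0b10111100, S = E(K, T) = 0b10011100; 0b11101110 ⊕ 0b10011100 = 0b01110010.
P[3]: T = 0b10111101, S = E(K, T) = 0b10011101; 0b11111100 ⊕ 0b10011101 = 0b01100001.
P[4]: T = 0b10111110, S = E(K, T) = 0b10011110; 0b11111010 ⊕ 0b10011110 = 0b01100100.
P[5]: T = 0b10111111, S = E(K, T) = 0b10011111; 0b00111101 ⊕ 0b10011111 = 0b10100010.
Blocks that differ from the original plaintext: P[1].

P[1] = 0b01101100, P[2] = 0b01110010, P[3] = 0b01100001, P[4] = 0b01100100, P[5] = 0b10100010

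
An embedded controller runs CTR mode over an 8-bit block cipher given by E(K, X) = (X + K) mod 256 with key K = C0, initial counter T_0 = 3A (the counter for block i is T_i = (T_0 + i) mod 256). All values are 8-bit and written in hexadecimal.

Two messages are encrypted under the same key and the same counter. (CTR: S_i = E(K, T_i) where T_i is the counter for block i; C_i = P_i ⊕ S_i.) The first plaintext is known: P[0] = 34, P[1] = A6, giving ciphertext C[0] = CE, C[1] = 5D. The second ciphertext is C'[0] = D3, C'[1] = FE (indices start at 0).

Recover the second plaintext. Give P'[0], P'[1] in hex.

In CTR with a reused counter, both messages share the same keystream S_i, so C_i ⊕ C'_i = P_i ⊕ P'_i and thus P'_i = P_i ⊕ C_i ⊕ C'_i.
P'[0]: 34 ⊕ CE ⊕ D3 = 29.
P'[1]: A6 ⊕ 5D ⊕ FE = 05.

P'[0] = 29, P'[1] = 05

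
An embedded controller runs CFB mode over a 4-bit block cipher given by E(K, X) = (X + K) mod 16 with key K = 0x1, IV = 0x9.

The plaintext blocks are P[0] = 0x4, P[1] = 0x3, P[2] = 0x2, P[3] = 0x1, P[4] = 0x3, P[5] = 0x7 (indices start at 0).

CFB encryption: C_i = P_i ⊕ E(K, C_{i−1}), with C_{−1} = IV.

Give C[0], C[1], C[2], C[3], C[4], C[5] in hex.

C[0] = 0xE, C[1] = 0xC, C[2] = 0xF, C[3] = 0x1, C[4] = 0x1, C[5] = 0x5

C[0]: E(K, 0x9) = 0xA; 0x4 ⊕ 0xA = 0xE.
C[1]: E(K, 0xE) = 0xF; 0x3 ⊕ 0xF = 0xC.
C[2]: E(K, 0xC) = 0xD; 0x2 ⊕ 0xD = 0xF.
C[3]: E(K, 0xF) = 0x0; 0x1 ⊕ 0x0 = 0x1.
C[4]: E(K, 0x1) = 0x2; 0x3 ⊕ 0x2 = 0x1.
C[5]: E(K, 0x1) = 0x2; 0x7 ⊕ 0x2 = 0x5.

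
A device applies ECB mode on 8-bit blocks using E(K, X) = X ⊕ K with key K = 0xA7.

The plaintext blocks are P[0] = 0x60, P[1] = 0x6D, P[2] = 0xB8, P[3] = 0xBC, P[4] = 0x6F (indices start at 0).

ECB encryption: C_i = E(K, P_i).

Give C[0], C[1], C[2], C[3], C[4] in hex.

C[0]: E(K, 0x60) = 0xC7.
C[1]: E(K, 0x6D) = 0xCA.
C[2]: E(K, 0xB8) = 0x1F.
C[3]: E(K, 0xBC) = 0x1B.
C[4]: E(K, 0x6F) = 0xC8.

C[0] = 0xC7, C[1] = 0xCA, C[2] = 0x1F, C[3] = 0x1B, C[4] = 0xC8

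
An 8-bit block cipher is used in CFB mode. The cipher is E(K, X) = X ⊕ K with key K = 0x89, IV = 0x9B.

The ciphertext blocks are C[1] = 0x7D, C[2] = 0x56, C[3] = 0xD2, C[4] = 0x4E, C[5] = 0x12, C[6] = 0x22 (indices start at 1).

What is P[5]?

CFB decryption: P_i = C_i ⊕ E(K, C_{i−1}), with C_{0} = IV.
P[5]: E(K, 0x4E) = 0xC7; 0x12 ⊕ 0xC7 = 0xD5.

P[5] = 0xD5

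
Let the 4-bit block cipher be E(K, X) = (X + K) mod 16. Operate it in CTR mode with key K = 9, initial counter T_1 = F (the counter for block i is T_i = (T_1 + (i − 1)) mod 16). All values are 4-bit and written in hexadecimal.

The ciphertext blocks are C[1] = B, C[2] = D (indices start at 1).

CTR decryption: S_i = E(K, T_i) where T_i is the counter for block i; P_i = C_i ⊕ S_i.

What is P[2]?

P[2]: T = 0, S = E(K, T) = 9; D ⊕ 9 = 4.

P[2] = 4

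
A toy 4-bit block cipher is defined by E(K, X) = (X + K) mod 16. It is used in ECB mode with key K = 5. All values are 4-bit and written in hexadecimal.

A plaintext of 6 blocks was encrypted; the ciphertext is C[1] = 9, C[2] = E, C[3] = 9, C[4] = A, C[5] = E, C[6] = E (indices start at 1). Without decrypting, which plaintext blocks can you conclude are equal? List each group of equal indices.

ECB encrypts each block independently with the same key, so equal ciphertext blocks imply equal plaintext blocks.
C[1] = C[3] = 9, so P[1] = P[3].
C[2] = C[5] = C[6] = E, so P[2] = P[5] = P[6].

P[1] = P[3]; P[2] = P[5] = P[6]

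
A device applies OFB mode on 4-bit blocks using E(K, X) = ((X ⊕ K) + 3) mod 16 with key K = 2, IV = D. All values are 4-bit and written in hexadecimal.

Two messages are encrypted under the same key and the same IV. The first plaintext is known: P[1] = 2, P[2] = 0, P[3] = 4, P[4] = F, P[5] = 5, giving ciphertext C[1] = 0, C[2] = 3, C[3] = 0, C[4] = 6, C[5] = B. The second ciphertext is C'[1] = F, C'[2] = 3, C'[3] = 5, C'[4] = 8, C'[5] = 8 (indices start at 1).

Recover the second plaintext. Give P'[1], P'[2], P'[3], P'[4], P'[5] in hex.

P'[1] = D, P'[2] = 0, P'[3] = 1, P'[4] = 1, P'[5] = 6

In OFB with a reused IV, both messages share the same keystream S_i, so C_i ⊕ C'_i = P_i ⊕ P'_i and thus P'_i = P_i ⊕ C_i ⊕ C'_i.
P'[1]: 2 ⊕ 0 ⊕ F = D.
P'[2]: 0 ⊕ 3 ⊕ 3 = 0.
P'[3]: 4 ⊕ 0 ⊕ 5 = 1.
P'[4]: F ⊕ 6 ⊕ 8 = 1.
P'[5]: 5 ⊕ B ⊕ 8 = 6.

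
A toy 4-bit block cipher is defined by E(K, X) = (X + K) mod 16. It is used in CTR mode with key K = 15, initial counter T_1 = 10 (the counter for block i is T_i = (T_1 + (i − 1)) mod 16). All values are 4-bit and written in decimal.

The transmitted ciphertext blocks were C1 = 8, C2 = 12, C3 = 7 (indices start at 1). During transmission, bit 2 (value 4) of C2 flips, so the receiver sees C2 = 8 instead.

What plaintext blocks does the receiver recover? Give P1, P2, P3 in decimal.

P1 = 1, P2 = 2, P3 = 12

CTR decryption: S_i = E(K, T_i) where T_i is the counter for block i; P_i = C_i ⊕ S_i.
Only C2 changed, to 8. In CTR, a change in C_i flips the same bit in P_i only; the keystream is unaffected. Decrypting the received ciphertext:
P1: T = 10, S = E(K, T) = 9; 8 ⊕ 9 = 1.
P2: T = 11, S = E(K, T) = 10; 8 ⊕ 10 = 2.
P3: T = 12, S = E(K, T) = 11; 7 ⊕ 11 = 12.
Blocks that differ from the original plaintext: P2.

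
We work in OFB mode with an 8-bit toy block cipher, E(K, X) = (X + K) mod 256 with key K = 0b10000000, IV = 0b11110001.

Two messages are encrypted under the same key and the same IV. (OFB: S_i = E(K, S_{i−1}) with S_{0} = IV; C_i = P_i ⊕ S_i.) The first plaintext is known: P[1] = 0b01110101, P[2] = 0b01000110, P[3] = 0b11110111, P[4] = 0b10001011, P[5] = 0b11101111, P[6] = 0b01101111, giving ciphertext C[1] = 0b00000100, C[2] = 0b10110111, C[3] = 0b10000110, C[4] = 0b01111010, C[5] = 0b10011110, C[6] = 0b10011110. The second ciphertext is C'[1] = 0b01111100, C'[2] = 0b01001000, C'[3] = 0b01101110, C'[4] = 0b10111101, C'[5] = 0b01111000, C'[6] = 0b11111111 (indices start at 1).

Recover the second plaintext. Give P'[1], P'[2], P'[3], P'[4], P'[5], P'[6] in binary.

In OFB with a reused IV, both messages share the same keystream S_i, so C_i ⊕ C'_i = P_i ⊕ P'_i and thus P'_i = P_i ⊕ C_i ⊕ C'_i.
P'[1]: 0b01110101 ⊕ 0b00000100 ⊕ 0b01111100 = 0b00001101.
P'[2]: 0b01000110 ⊕ 0b10110111 ⊕ 0b01001000 = 0b10111001.
P'[3]: 0b11110111 ⊕ 0b10000110 ⊕ 0b01101110 = 0b00011111.
P'[4]: 0b10001011 ⊕ 0b01111010 ⊕ 0b10111101 = 0b01001100.
P'[5]: 0b11101111 ⊕ 0b10011110 ⊕ 0b01111000 = 0b00001001.
P'[6]: 0b01101111 ⊕ 0b10011110 ⊕ 0b11111111 = 0b00001110.

P'[1] = 0b00001101, P'[2] = 0b10111001, P'[3] = 0b00011111, P'[4] = 0b01001100, P'[5] = 0b00001001, P'[6] = 0b00001110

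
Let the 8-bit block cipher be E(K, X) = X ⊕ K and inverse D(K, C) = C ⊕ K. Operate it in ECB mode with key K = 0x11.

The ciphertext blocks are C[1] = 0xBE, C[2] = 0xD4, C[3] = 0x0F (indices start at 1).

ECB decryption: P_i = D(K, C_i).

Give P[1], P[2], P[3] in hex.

P[1] = 0xAF, P[2] = 0xC5, P[3] = 0x1E

P[1]: D(K, 0xBE) = 0xAF.
P[2]: D(K, 0xD4) = 0xC5.
P[3]: D(K, 0x0F) = 0x1E.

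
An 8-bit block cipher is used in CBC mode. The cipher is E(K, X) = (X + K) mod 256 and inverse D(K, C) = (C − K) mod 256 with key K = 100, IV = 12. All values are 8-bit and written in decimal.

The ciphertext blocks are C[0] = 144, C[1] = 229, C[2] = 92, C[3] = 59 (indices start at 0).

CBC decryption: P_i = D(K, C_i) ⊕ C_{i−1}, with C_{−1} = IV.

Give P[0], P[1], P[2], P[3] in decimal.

P[0]: D(K, 144) = 44; 44 ⊕ 12 = 32.
P[1]: D(K, 229) = 129; 129 ⊕ 144 = 17.
P[2]: D(K, 92) = 248; 248 ⊕ 229 = 29.
P[3]: D(K, 59) = 215; 215 ⊕ 92 = 139.

P[0] = 32, P[1] = 17, P[2] = 29, P[3] = 139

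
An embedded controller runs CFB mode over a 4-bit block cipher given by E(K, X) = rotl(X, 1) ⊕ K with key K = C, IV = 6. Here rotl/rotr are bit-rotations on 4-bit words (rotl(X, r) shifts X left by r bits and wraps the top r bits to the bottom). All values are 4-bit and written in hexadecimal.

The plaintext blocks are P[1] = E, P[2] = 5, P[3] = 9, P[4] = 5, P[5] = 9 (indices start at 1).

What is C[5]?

C[5] = 1

CFB encryption: C_i = P_i ⊕ E(K, C_{i−1}), with C_{0} = IV.
C[1]: E(K, 6) = 0; E ⊕ 0 = E.
C[2]: E(K, E) = 1; 5 ⊕ 1 = 4.
C[3]: E(K, 4) = 4; 9 ⊕ 4 = D.
C[4]: E(K, D) = 7; 5 ⊕ 7 = 2.
C[5]: E(K, 2) = 8; 9 ⊕ 8 = 1.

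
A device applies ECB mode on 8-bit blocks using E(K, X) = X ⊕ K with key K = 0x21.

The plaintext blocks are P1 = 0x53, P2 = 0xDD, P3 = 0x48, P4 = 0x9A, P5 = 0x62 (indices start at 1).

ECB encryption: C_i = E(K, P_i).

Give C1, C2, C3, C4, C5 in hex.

C1 = 0x72, C2 = 0xFC, C3 = 0x69, C4 = 0xBB, C5 = 0x43

C1: E(K, 0x53) = 0x72.
C2: E(K, 0xDD) = 0xFC.
C3: E(K, 0x48) = 0x69.
C4: E(K, 0x9A) = 0xBB.
C5: E(K, 0x62) = 0x43.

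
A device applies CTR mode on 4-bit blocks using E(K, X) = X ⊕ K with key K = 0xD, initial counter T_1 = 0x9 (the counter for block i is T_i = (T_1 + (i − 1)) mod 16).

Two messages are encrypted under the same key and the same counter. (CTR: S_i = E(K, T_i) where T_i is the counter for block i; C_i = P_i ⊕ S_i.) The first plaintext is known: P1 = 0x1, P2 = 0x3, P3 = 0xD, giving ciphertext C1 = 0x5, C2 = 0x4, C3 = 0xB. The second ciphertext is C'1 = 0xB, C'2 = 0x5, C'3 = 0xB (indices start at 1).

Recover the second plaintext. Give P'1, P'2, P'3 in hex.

P'1 = 0xF, P'2 = 0x2, P'3 = 0xD

In CTR with a reused counter, both messages share the same keystream S_i, so C_i ⊕ C'_i = P_i ⊕ P'_i and thus P'_i = P_i ⊕ C_i ⊕ C'_i.
P'1: 0x1 ⊕ 0x5 ⊕ 0xB = 0xF.
P'2: 0x3 ⊕ 0x4 ⊕ 0x5 = 0x2.
P'3: 0xD ⊕ 0xB ⊕ 0xB = 0xD.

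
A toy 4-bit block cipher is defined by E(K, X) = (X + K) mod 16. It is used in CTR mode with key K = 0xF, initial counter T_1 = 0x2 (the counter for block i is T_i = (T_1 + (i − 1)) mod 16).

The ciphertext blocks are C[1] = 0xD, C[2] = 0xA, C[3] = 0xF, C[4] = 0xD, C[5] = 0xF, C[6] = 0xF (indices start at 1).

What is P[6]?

CTR decryption: S_i = E(K, T_i) where T_i is the counter for block i; P_i = C_i ⊕ S_i.
P[6]: T = 0x7, S = E(K, T) = 0x6; 0xF ⊕ 0x6 = 0x9.

P[6] = 0x9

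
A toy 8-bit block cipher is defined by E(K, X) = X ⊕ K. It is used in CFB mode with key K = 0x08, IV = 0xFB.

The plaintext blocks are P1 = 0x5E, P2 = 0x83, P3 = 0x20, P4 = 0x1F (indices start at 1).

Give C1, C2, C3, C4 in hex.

CFB encryption: C_i = P_i ⊕ E(K, C_{i−1}), with C_{0} = IV.
C1: E(K, 0xFB) = 0xF3; 0x5E ⊕ 0xF3 = 0xAD.
C2: E(K, 0xAD) = 0xA5; 0x83 ⊕ 0xA5 = 0x26.
C3: E(K, 0x26) = 0x2E; 0x20 ⊕ 0x2E = 0x0E.
C4: E(K, 0x0E) = 0x06; 0x1F ⊕ 0x06 = 0x19.

C1 = 0xAD, C2 = 0x26, C3 = 0x0E, C4 = 0x19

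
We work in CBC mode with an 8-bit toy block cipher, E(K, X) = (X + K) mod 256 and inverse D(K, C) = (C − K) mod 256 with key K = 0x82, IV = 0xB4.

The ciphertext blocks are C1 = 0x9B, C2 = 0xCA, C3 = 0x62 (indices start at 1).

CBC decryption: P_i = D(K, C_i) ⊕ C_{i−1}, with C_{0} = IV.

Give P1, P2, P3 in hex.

P1 = 0xAD, P2 = 0xD3, P3 = 0x2A

P1: D(K, 0x9B) = 0x19; 0x19 ⊕ 0xB4 = 0xAD.
P2: D(K, 0xCA) = 0x48; 0x48 ⊕ 0x9B = 0xD3.
P3: D(K, 0x62) = 0xE0; 0xE0 ⊕ 0xCA = 0x2A.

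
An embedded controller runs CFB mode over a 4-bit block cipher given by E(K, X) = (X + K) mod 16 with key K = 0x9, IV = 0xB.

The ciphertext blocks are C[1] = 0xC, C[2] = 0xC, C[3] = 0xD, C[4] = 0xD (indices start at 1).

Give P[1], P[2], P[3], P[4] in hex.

CFB decryption: P_i = C_i ⊕ E(K, C_{i−1}), with C_{0} = IV.
P[1]: E(K, 0xB) = 0x4; 0xC ⊕ 0x4 = 0x8.
P[2]: E(K, 0xC) = 0x5; 0xC ⊕ 0x5 = 0x9.
P[3]: E(K, 0xC) = 0x5; 0xD ⊕ 0x5 = 0x8.
P[4]: E(K, 0xD) = 0x6; 0xD ⊕ 0x6 = 0xB.

P[1] = 0x8, P[2] = 0x9, P[3] = 0x8, P[4] = 0xB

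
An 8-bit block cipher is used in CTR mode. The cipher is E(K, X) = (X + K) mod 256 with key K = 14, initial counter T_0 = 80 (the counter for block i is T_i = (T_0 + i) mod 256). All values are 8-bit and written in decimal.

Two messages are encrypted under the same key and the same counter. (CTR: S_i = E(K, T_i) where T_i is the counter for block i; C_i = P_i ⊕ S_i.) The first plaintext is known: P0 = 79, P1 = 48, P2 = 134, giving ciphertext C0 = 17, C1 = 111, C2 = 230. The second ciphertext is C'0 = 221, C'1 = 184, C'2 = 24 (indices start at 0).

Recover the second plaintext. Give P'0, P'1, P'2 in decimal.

In CTR with a reused counter, both messages share the same keystream S_i, so C_i ⊕ C'_i = P_i ⊕ P'_i and thus P'_i = P_i ⊕ C_i ⊕ C'_i.
P'0: 79 ⊕ 17 ⊕ 221 = 131.
P'1: 48 ⊕ 111 ⊕ 184 = 231.
P'2: 134 ⊕ 230 ⊕ 24 = 120.

P'0 = 131, P'1 = 231, P'2 = 120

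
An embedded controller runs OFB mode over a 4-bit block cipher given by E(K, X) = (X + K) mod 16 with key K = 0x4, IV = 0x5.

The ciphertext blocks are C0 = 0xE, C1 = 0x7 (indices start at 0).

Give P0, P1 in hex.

P0 = 0x7, P1 = 0xA

OFB decryption: S_i = E(K, S_{i−1}) with S_{−1} = IV; P_i = C_i ⊕ S_i.
P0: S = E(K, 0x5) = 0x9; 0xE ⊕ 0x9 = 0x7.
P1: S = E(K, 0x9) = 0xD; 0x7 ⊕ 0xD = 0xA.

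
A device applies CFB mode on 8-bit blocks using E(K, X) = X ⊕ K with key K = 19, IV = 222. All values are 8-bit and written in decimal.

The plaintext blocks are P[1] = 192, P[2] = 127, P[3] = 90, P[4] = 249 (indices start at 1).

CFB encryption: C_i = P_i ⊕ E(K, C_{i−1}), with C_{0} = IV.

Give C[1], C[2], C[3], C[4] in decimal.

C[1]: E(K, 222) = 205; 192 ⊕ 205 = 13.
C[2]: E(K, 13) = 30; 127 ⊕ 30 = 97.
C[3]: E(K, 97) = 114; 90 ⊕ 114 = 40.
C[4]: E(K, 40) = 59; 249 ⊕ 59 = 194.

C[1] = 13, C[2] = 97, C[3] = 40, C[4] = 194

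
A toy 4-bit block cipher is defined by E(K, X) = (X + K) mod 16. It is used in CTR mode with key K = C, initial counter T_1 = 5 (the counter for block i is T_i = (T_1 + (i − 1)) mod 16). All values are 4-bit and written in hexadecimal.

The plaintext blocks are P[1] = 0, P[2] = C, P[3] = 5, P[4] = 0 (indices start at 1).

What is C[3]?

C[3] = 6

CTR encryption: S_i = E(K, T_i) where T_i is the counter for block i; C_i = P_i ⊕ S_i.
C[1]: T = 5, S = E(K, T) = 1; 0 ⊕ 1 = 1.
C[2]: T = 6, S = E(K, T) = 2; C ⊕ 2 = E.
C[3]: T = 7, S = E(K, T) = 3; 5 ⊕ 3 = 6.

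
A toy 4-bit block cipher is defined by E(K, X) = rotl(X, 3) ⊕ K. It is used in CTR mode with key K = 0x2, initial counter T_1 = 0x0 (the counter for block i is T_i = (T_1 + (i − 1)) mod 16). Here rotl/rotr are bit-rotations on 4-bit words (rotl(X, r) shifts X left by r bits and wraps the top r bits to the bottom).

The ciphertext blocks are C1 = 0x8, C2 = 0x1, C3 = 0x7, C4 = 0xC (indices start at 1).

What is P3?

CTR decryption: S_i = E(K, T_i) where T_i is the counter for block i; P_i = C_i ⊕ S_i.
P3: T = 0x2, S = E(K, T) = 0x3; 0x7 ⊕ 0x3 = 0x4.

P3 = 0x4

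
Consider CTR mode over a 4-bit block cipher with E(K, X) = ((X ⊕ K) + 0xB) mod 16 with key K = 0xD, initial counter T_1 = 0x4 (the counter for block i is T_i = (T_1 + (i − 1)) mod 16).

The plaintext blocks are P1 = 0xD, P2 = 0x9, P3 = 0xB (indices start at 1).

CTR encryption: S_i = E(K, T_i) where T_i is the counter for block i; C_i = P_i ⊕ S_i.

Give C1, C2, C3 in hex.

C1 = 0x9, C2 = 0xA, C3 = 0xD

C1: T = 0x4, S = E(K, T) = 0x4; 0xD ⊕ 0x4 = 0x9.
C2: T = 0x5, S = E(K, T) = 0x3; 0x9 ⊕ 0x3 = 0xA.
C3: T = 0x6, S = E(K, T) = 0x6; 0xB ⊕ 0x6 = 0xD.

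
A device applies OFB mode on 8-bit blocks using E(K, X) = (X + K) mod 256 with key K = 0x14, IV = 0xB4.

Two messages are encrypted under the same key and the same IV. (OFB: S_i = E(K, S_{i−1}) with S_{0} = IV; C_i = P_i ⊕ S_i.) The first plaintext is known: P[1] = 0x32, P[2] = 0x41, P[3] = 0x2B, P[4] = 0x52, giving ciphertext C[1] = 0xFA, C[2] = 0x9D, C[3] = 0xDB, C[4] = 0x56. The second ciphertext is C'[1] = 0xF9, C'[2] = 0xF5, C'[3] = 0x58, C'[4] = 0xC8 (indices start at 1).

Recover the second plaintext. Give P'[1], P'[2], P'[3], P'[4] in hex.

In OFB with a reused IV, both messages share the same keystream S_i, so C_i ⊕ C'_i = P_i ⊕ P'_i and thus P'_i = P_i ⊕ C_i ⊕ C'_i.
P'[1]: 0x32 ⊕ 0xFA ⊕ 0xF9 = 0x31.
P'[2]: 0x41 ⊕ 0x9D ⊕ 0xF5 = 0x29.
P'[3]: 0x2B ⊕ 0xDB ⊕ 0x58 = 0xA8.
P'[4]: 0x52 ⊕ 0x56 ⊕ 0xC8 = 0xCC.

P'[1] = 0x31, P'[2] = 0x29, P'[3] = 0xA8, P'[4] = 0xCC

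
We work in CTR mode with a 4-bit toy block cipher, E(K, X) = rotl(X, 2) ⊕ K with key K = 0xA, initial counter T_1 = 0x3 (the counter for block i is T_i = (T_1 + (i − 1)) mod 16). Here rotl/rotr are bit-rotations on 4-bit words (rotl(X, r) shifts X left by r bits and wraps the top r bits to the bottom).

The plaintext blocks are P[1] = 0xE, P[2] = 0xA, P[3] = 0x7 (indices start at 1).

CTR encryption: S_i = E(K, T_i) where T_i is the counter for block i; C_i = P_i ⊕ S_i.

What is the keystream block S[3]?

0xF

C[1]: T = 0x3, S = E(K, T) = 0x6; 0xE ⊕ 0x6 = 0x8.
C[2]: T = 0x4, S = E(K, T) = 0xB; 0xA ⊕ 0xB = 0x1.
C[3]: T = 0x5, S = E(K, T) = 0xF; 0x7 ⊕ 0xF = 0x8.
So S[3] = 0xF.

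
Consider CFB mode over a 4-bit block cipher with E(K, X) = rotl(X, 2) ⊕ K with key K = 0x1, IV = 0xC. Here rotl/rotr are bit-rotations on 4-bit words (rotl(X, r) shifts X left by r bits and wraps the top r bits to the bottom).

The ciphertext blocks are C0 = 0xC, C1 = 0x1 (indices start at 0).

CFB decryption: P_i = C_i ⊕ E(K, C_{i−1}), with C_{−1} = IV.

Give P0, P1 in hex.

P0: E(K, 0xC) = 0x2; 0xC ⊕ 0x2 = 0xE.
P1: E(K, 0xC) = 0x2; 0x1 ⊕ 0x2 = 0x3.

P0 = 0xE, P1 = 0x3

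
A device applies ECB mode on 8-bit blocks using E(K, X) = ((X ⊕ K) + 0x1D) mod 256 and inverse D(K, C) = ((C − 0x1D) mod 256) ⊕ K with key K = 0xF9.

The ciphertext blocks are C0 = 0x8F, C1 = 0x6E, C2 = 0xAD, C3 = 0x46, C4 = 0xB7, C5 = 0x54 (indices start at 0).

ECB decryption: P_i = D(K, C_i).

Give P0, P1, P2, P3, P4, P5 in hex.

P0: D(K, 0x8F) = 0x8B.
P1: D(K, 0x6E) = 0xA8.
P2: D(K, 0xAD) = 0x69.
P3: D(K, 0x46) = 0xD0.
P4: D(K, 0xB7) = 0x63.
P5: D(K, 0x54) = 0xCE.

P0 = 0x8B, P1 = 0xA8, P2 = 0x69, P3 = 0xD0, P4 = 0x63, P5 = 0xCE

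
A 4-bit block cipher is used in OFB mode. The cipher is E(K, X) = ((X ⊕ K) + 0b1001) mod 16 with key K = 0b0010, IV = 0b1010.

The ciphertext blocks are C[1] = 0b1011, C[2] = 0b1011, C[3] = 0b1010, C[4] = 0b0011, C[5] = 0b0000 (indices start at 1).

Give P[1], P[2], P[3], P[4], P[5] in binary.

OFB decryption: S_i = E(K, S_{i−1}) with S_{0} = IV; P_i = C_i ⊕ S_i.
P[1]: S = E(K, 0b1010) = 0b0001; 0b1011 ⊕ 0b0001 = 0b1010.
P[2]: S = E(K, 0b0001) = 0b1100; 0b1011 ⊕ 0b1100 = 0b0111.
P[3]: S = E(K, 0b1100) = 0b0111; 0b1010 ⊕ 0b0111 = 0b1101.
P[4]: S = E(K, 0b0111) = 0b1110; 0b0011 ⊕ 0b1110 = 0b1101.
P[5]: S = E(K, 0b1110) = 0b0101; 0b0000 ⊕ 0b0101 = 0b0101.

P[1] = 0b1010, P[2] = 0b0111, P[3] = 0b1101, P[4] = 0b1101, P[5] = 0b0101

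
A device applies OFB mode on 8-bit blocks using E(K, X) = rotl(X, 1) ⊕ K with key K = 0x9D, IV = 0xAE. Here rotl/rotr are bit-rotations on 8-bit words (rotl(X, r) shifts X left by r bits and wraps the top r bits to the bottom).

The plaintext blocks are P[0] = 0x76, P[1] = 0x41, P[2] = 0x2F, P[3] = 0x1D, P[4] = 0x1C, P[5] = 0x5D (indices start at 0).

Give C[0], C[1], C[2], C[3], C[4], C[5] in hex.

C[0] = 0xB6, C[1] = 0x5D, C[2] = 0x8A, C[3] = 0xCB, C[4] = 0x2C, C[5] = 0xA0

OFB encryption: S_i = E(K, S_{i−1}) with S_{−1} = IV; C_i = P_i ⊕ S_i.
C[0]: S = E(K, 0xAE) = 0xC0; 0x76 ⊕ 0xC0 = 0xB6.
C[1]: S = E(K, 0xC0) = 0x1C; 0x41 ⊕ 0x1C = 0x5D.
C[2]: S = E(K, 0x1C) = 0xA5; 0x2F ⊕ 0xA5 = 0x8A.
C[3]: S = E(K, 0xA5) = 0xD6; 0x1D ⊕ 0xD6 = 0xCB.
C[4]: S = E(K, 0xD6) = 0x30; 0x1C ⊕ 0x30 = 0x2C.
C[5]: S = E(K, 0x30) = 0xFD; 0x5D ⊕ 0xFD = 0xA0.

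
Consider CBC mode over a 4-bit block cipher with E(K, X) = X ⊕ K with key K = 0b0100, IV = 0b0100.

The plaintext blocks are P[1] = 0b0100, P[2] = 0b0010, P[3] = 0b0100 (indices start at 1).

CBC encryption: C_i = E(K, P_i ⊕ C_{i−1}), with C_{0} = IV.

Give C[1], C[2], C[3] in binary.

C[1]: P[1] ⊕ 0b0100 = 0b0000; E(K, 0b0000) = 0b0100.
C[2]: P[2] ⊕ 0b0100 = 0b0110; E(K, 0b0110) = 0b0010.
C[3]: P[3] ⊕ 0b0010 = 0b0110; E(K, 0b0110) = 0b0010.

C[1] = 0b0100, C[2] = 0b0010, C[3] = 0b0010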